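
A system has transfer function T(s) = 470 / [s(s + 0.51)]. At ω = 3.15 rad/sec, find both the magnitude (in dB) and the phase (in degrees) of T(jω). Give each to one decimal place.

|j3.15 + 0.51| = √(3.15² + 0.51²) = 3.191
|j3.15| = 3.15
|T(j3.15)| = 470 / (3.191 × 3.15) = 46.758
20 log₁₀(46.758) = 33.40 dB
∠(j3.15 + 0.51) = arctan(3.15/0.51) = 80.80°
∠(j3.15) = 90.00°
∠T(j3.15) = − (80.80° + 90.00°) = -170.80°

|T| = 33.4 dB, ∠T = -170.8 deg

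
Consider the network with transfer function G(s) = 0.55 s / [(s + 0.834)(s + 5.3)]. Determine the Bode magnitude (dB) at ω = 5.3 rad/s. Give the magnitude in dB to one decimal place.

-22.8 dB

|j5.3| = 5.3
|j5.3 + 0.834| = √(5.3² + 0.834²) = 5.365
|j5.3 + 5.3| = √(5.3² + 5.3²) = 7.495
|G(j5.3)| = 0.55 × 5.3 / (5.365 × 7.495) = 0.072487
20 log₁₀(0.072487) = -22.79 dB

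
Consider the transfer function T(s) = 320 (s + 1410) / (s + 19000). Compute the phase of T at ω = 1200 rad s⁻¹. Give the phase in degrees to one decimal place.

∠(j1200 + 1410) = arctan(1200/1410) = 40.40°
∠(j1200 + 19000) = arctan(1200/19000) = 3.61°
∠T(j1200) = 40.40° − 3.61° = 36.79°

36.8°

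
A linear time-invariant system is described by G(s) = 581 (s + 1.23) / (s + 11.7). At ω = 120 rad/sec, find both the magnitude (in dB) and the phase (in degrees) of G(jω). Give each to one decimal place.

|G| = 55.2 dB, ∠G = 5.0 deg

|j120 + 1.23| = √(120² + 1.23²) = 120
|j120 + 11.7| = √(120² + 11.7²) = 120.6
|G(j120)| = 581 × 120 / 120.6 = 578.29
20 log₁₀(578.29) = 55.24 dB
∠(j120 + 1.23) = arctan(120/1.23) = 89.41°
∠(j120 + 11.7) = arctan(120/11.7) = 84.43°
∠G(j120) = 89.41° − 84.43° = 4.98°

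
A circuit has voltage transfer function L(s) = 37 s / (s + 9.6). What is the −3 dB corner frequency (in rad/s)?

For a single-pole high-pass, the −3 dB point is at the pole: ω = 9.6 rad/s.

9.6 rad/s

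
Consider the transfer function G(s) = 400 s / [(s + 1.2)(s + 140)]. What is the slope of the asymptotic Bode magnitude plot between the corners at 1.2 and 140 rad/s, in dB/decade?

In this band the factors already past their corner are: 1 differentiator zero, pole at 1.2; net slope = 0 dB/decade.

0 dB/decade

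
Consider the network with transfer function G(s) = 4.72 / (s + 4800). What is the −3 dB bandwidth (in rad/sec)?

4800 rad/sec

For a single-pole low-pass, the −3 dB point is at the pole: ω = 4800 rad/sec.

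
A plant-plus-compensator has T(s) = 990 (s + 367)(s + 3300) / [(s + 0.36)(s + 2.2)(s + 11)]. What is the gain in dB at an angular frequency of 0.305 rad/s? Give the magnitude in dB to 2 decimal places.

160.34 dB

|j0.305 + 367| = √(0.305² + 367²) = 367
|j0.305 + 3300| = √(0.305² + 3300²) = 3300
|j0.305 + 0.36| = √(0.305² + 0.36²) = 0.4718
|j0.305 + 2.2| = √(0.305² + 2.2²) = 2.221
|j0.305 + 11| = √(0.305² + 11²) = 11
|T(j0.305)| = 990 × 367 × 3300 / (0.4718 × 2.221 × 11) = 1.0397e+08
20 log₁₀(1.0397e+08) = 160.338 dB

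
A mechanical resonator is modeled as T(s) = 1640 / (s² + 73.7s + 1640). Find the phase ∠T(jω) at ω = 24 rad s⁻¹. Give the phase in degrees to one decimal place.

∠[(j24)² + 73.7(j24) + 1640] = ∠[1064 + j1768.8] = 58.97°
∠T(j24) = −58.97° = -58.97°

-59.0°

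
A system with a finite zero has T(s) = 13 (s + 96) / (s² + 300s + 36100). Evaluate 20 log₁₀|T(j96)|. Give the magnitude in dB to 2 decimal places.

-26.97 dB

|j96 + 96| = √(96² + 96²) = 135.8
|(j96)² + 300(j96) + 36100| = |26884 + j28800| = 3.94e+04
|T(j96)| = 13 × 135.8 / 3.94e+04 = 0.044798
20 log₁₀(0.044798) = -26.975 dB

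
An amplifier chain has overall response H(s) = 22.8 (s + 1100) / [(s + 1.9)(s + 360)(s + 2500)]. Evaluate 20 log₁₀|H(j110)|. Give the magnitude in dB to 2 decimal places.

-72.28 dB

|j110 + 1100| = √(110² + 1100²) = 1105
|j110 + 1.9| = √(110² + 1.9²) = 110
|j110 + 360| = √(110² + 360²) = 376.4
|j110 + 2500| = √(110² + 2500²) = 2502
|H(j110)| = 22.8 × 1105 / (110 × 376.4 × 2502) = 0.00024321
20 log₁₀(0.00024321) = -72.280 dB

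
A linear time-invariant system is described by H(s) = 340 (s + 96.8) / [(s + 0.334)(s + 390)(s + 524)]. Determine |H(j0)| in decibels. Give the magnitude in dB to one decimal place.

H(0) = 340 × 96.8 / (0.334 × 390 × 524) = 0.48218
20 log₁₀(0.48218) = -6.34 dB

-6.3 dB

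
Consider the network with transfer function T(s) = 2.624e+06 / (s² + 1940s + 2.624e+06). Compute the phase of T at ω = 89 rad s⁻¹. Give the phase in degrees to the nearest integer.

-4°

∠[(j89)² + 1940(j89) + 2.624e+06] = ∠[2.6161e+06 + j1.7266e+05] = 3.78°
∠T(j89) = −3.78° = -3.78°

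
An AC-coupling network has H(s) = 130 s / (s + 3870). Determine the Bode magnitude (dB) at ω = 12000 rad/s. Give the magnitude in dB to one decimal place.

|j12000| = 1.2e+04
|j12000 + 3870| = √(12000² + 3870²) = 1.261e+04
|H(j12000)| = 130 × 1.2e+04 / 1.261e+04 = 123.73
20 log₁₀(123.73) = 41.85 dB

41.8 dB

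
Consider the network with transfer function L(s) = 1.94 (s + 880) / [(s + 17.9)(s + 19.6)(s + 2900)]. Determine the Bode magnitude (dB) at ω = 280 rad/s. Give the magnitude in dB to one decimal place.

-102.1 dB

|j280 + 880| = √(280² + 880²) = 923.5
|j280 + 17.9| = √(280² + 17.9²) = 280.6
|j280 + 19.6| = √(280² + 19.6²) = 280.7
|j280 + 2900| = √(280² + 2900²) = 2913
|L(j280)| = 1.94 × 923.5 / (280.6 × 280.7 × 2913) = 7.8082e-06
20 log₁₀(7.8082e-06) = -102.15 dB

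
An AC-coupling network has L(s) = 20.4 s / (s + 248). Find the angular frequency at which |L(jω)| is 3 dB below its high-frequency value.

248 rad s⁻¹

For a single-pole high-pass, the −3 dB point is at the pole: ω = 248 rad s⁻¹.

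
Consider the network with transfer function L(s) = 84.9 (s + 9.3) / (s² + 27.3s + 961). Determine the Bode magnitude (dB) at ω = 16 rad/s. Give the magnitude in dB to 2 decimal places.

5.55 dB

|j16 + 9.3| = √(16² + 9.3²) = 18.51
|(j16)² + 27.3(j16) + 961| = |705 + j436.8| = 829.3
|L(j16)| = 84.9 × 18.51 / 829.3 = 1.8945
20 log₁₀(1.8945) = 5.550 dB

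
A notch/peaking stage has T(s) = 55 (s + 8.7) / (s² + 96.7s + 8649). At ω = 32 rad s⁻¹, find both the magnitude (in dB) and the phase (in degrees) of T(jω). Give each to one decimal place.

|T| = -13.1 dB, ∠T = 52.7 deg

|j32 + 8.7| = √(32² + 8.7²) = 33.16
|(j32)² + 96.7(j32) + 8649| = |7625 + j3094.4| = 8229
|T(j32)| = 55 × 33.16 / 8229 = 0.22164
20 log₁₀(0.22164) = -13.09 dB
∠(j32 + 8.7) = arctan(32/8.7) = 74.79°
∠[(j32)² + 96.7(j32) + 8649] = ∠[7625 + j3094.4] = 22.09°
∠T(j32) = 74.79° − 22.09° = 52.70°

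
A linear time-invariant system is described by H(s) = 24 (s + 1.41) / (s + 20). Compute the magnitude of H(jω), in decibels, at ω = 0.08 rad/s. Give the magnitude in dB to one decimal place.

4.6 dB

|j0.08 + 1.41| = √(0.08² + 1.41²) = 1.412
|j0.08 + 20| = √(0.08² + 20²) = 20
|H(j0.08)| = 24 × 1.412 / 20 = 1.6947
20 log₁₀(1.6947) = 4.58 dB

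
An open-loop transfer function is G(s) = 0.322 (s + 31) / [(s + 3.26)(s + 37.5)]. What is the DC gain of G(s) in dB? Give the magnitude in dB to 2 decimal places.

G(0) = 0.322 × 31 / (3.26 × 37.5) = 0.081652
20 log₁₀(0.081652) = -21.761 dB

-21.76 dB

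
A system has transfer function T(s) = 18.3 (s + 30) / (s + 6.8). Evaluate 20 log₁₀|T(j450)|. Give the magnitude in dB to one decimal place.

25.3 dB

|j450 + 30| = √(450² + 30²) = 451
|j450 + 6.8| = √(450² + 6.8²) = 450.1
|T(j450)| = 18.3 × 451 / 450.1 = 18.339
20 log₁₀(18.339) = 25.27 dB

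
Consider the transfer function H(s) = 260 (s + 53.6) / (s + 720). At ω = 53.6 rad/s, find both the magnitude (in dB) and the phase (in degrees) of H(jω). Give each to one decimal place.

|H| = 28.7 dB, ∠H = 40.7°

|j53.6 + 53.6| = √(53.6² + 53.6²) = 75.8
|j53.6 + 720| = √(53.6² + 720²) = 722
|H(j53.6)| = 260 × 75.8 / 722 = 27.297
20 log₁₀(27.297) = 28.72 dB
∠(j53.6 + 53.6) = arctan(53.6/53.6) = 45.00°
∠(j53.6 + 720) = arctan(53.6/720) = 4.26°
∠H(j53.6) = 45.00° − 4.26° = 40.74°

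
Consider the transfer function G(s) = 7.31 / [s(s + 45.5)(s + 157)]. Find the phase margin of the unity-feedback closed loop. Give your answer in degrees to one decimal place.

90.0°

Gain crossover: |G(jω)| = 1 at ω ≈ 0.00102 rad/sec.
∠G(j0.00102) = −90° − arctan(0.00102/45.5) − arctan(0.00102/157) ≈ -90.00°
PM = 180° + (-90.00°) = 90.00°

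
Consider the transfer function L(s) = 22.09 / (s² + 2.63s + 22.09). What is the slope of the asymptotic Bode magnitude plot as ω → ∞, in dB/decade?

With 0 zeros and 2 poles, the high-frequency asymptotic slope is 20 × (0 − 2) = -40 dB/decade.

-40 dB/decade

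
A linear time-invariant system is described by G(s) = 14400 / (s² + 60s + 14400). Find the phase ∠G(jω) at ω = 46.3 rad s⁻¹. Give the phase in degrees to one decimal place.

-12.8 deg

∠[(j46.3)² + 60(j46.3) + 14400] = ∠[12256 + j2778] = 12.77°
∠G(j46.3) = −12.77° = -12.77°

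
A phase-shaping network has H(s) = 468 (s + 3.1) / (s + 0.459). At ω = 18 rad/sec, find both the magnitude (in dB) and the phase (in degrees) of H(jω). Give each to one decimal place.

|j18 + 3.1| = √(18² + 3.1²) = 18.26
|j18 + 0.459| = √(18² + 0.459²) = 18.01
|H(j18)| = 468 × 18.26 / 18.01 = 474.74
20 log₁₀(474.74) = 53.53 dB
∠(j18 + 3.1) = arctan(18/3.1) = 80.23°
∠(j18 + 0.459) = arctan(18/0.459) = 88.54°
∠H(j18) = 80.23° − 88.54° = -8.31°

|H| = 53.5 dB, ∠H = -8.3°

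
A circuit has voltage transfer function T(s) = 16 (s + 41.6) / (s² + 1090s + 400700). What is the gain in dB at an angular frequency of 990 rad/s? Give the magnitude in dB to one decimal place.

-37.8 dB

|j990 + 41.6| = √(990² + 41.6²) = 990.9
|(j990)² + 1090(j990) + 400700| = |-5.794e+05 + j1.0791e+06| = 1.225e+06
|T(j990)| = 16 × 990.9 / 1.225e+06 = 0.012944
20 log₁₀(0.012944) = -37.76 dB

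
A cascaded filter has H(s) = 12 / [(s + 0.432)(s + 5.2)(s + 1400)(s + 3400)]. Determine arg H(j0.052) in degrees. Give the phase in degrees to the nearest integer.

∠(j0.052 + 0.432) = arctan(0.052/0.432) = 6.86°
∠(j0.052 + 5.2) = arctan(0.052/5.2) = 0.57°
∠(j0.052 + 1400) = arctan(0.052/1400) = 0.00°
∠(j0.052 + 3400) = arctan(0.052/3400) = 0.00°
∠H(j0.052) = − (6.86° + 0.57° + 0.00° + 0.00°) = -7.44°

-7°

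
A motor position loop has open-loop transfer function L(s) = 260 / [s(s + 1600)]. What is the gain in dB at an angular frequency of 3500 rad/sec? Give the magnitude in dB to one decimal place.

|j3500 + 1600| = √(3500² + 1600²) = 3848
|j3500| = 3500
|L(j3500)| = 260 / (3848 × 3500) = 1.9303e-05
20 log₁₀(1.9303e-05) = -94.29 dB

-94.3 dB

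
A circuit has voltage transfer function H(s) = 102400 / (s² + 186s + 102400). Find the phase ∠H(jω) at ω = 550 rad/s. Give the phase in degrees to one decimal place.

∠[(j550)² + 186(j550) + 102400] = ∠[-2.001e+05 + j1.023e+05] = 152.92°
∠H(j550) = −152.92° = -152.92°

-152.9 deg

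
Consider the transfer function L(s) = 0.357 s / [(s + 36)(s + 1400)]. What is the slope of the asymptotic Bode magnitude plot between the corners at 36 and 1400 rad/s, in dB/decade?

0 dB/decade

In this band the factors already past their corner are: 1 differentiator zero, pole at 36; net slope = 0 dB/decade.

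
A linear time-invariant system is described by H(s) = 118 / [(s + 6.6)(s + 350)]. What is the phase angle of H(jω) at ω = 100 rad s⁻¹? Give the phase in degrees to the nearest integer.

-102°

∠(j100 + 6.6) = arctan(100/6.6) = 86.22°
∠(j100 + 350) = arctan(100/350) = 15.95°
∠H(j100) = − (86.22° + 15.95°) = -102.17°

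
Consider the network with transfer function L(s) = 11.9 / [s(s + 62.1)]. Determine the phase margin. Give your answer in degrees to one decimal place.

Gain crossover: |L(jω)| = 1 at ω ≈ 0.192 rad/s.
∠L(j0.192) = −90° − arctan(0.192/62.1) ≈ -90.18°
PM = 180° + (-90.18°) = 89.82°

89.8°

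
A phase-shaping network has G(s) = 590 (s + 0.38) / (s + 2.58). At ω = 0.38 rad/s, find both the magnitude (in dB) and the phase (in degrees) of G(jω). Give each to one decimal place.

|j0.38 + 0.38| = √(0.38² + 0.38²) = 0.5374
|j0.38 + 2.58| = √(0.38² + 2.58²) = 2.608
|G(j0.38)| = 590 × 0.5374 / 2.608 = 121.58
20 log₁₀(121.58) = 41.70 dB
∠(j0.38 + 0.38) = arctan(0.38/0.38) = 45.00°
∠(j0.38 + 2.58) = arctan(0.38/2.58) = 8.38°
∠G(j0.38) = 45.00° − 8.38° = 36.62°

|G| = 41.7 dB, ∠G = 36.6 deg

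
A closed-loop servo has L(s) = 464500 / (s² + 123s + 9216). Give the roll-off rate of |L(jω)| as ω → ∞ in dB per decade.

-40 dB/decade

With 0 zeros and 2 poles, the high-frequency asymptotic slope is 20 × (0 − 2) = -40 dB/decade.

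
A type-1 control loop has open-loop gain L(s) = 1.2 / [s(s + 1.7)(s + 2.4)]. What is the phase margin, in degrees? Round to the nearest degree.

74°

Gain crossover: |L(jω)| = 1 at ω ≈ 0.288 rad/s.
∠L(j0.288) = −90° − arctan(0.288/1.7) − arctan(0.288/2.4) ≈ -106.45°
PM = 180° + (-106.45°) = 73.55°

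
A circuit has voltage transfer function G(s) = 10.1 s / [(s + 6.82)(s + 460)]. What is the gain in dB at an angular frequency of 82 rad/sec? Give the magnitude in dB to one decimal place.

-33.3 dB

|j82| = 82
|j82 + 6.82| = √(82² + 6.82²) = 82.28
|j82 + 460| = √(82² + 460²) = 467.3
|G(j82)| = 10.1 × 82 / (82.28 × 467.3) = 0.021541
20 log₁₀(0.021541) = -33.33 dB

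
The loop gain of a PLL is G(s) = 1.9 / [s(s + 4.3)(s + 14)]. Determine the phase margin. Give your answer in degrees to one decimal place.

Gain crossover: |G(jω)| = 1 at ω ≈ 0.0316 rad/s.
∠G(j0.0316) = −90° − arctan(0.0316/4.3) − arctan(0.0316/14) ≈ -90.55°
PM = 180° + (-90.55°) = 89.45°

89.5 deg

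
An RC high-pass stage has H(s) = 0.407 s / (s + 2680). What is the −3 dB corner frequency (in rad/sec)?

2680 rad/sec

For a single-pole high-pass, the −3 dB point is at the pole: ω = 2680 rad/sec.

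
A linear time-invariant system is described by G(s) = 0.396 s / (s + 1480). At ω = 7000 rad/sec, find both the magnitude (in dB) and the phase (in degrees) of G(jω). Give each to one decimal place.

|j7000| = 7000
|j7000 + 1480| = √(7000² + 1480²) = 7155
|G(j7000)| = 0.396 × 7000 / 7155 = 0.38744
20 log₁₀(0.38744) = -8.24 dB
∠(j7000) = 90.00°
∠(j7000 + 1480) = arctan(7000/1480) = 78.06°
∠G(j7000) = 90.00° − 78.06° = 11.94°

|G| = -8.2 dB, ∠G = 11.9°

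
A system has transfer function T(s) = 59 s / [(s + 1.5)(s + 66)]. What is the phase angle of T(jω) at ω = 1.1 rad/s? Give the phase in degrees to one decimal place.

∠(j1.1) = 90.00°
∠(j1.1 + 1.5) = arctan(1.1/1.5) = 36.25°
∠(j1.1 + 66) = arctan(1.1/66) = 0.95°
∠T(j1.1) = 90.00° − (36.25° + 0.95°) = 52.79°

52.8 deg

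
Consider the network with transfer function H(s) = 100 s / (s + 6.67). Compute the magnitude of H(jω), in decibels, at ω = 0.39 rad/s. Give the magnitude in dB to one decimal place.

15.3 dB

|j0.39| = 0.39
|j0.39 + 6.67| = √(0.39² + 6.67²) = 6.681
|H(j0.39)| = 100 × 0.39 / 6.681 = 5.8371
20 log₁₀(5.8371) = 15.32 dB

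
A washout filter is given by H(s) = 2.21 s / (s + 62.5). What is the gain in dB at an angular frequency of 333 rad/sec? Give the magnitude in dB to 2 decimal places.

6.74 dB

|j333| = 333
|j333 + 62.5| = √(333² + 62.5²) = 338.8
|H(j333)| = 2.21 × 333 / 338.8 = 2.1721
20 log₁₀(2.1721) = 6.737 dB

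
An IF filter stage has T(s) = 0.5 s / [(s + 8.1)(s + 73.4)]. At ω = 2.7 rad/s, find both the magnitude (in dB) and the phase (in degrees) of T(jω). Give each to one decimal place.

|j2.7| = 2.7
|j2.7 + 8.1| = √(2.7² + 8.1²) = 8.538
|j2.7 + 73.4| = √(2.7² + 73.4²) = 73.45
|T(j2.7)| = 0.5 × 2.7 / (8.538 × 73.45) = 0.0021527
20 log₁₀(0.0021527) = -53.34 dB
∠(j2.7) = 90.00°
∠(j2.7 + 8.1) = arctan(2.7/8.1) = 18.43°
∠(j2.7 + 73.4) = arctan(2.7/73.4) = 2.11°
∠T(j2.7) = 90.00° − (18.43° + 2.11°) = 69.46°

|T| = -53.3 dB, ∠T = 69.5°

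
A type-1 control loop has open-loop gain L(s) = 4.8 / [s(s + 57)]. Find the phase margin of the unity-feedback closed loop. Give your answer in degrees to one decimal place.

89.9 deg

Gain crossover: |L(jω)| = 1 at ω ≈ 0.0842 rad s⁻¹.
∠L(j0.0842) = −90° − arctan(0.0842/57) ≈ -90.08°
PM = 180° + (-90.08°) = 89.92°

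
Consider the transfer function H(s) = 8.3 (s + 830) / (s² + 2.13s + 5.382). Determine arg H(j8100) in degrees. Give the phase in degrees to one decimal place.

∠(j8100 + 830) = arctan(8100/830) = 84.15°
∠[(j8100)² + 2.13(j8100) + 5.382] = ∠[-6.561e+07 + j17253] = 179.98°
∠H(j8100) = 84.15° − 179.98° = -95.84°

-95.8°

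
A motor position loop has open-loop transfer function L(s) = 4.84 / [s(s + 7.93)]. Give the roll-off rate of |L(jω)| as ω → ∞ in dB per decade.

-40 dB/decade

With 0 zeros and 2 poles, the high-frequency asymptotic slope is 20 × (0 − 2) = -40 dB/decade.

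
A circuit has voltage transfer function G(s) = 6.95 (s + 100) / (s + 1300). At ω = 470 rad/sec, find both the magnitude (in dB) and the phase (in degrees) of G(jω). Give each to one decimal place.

|G| = 7.7 dB, ∠G = 58.1 deg

|j470 + 100| = √(470² + 100²) = 480.5
|j470 + 1300| = √(470² + 1300²) = 1382
|G(j470)| = 6.95 × 480.5 / 1382 = 2.4159
20 log₁₀(2.4159) = 7.66 dB
∠(j470 + 100) = arctan(470/100) = 77.99°
∠(j470 + 1300) = arctan(470/1300) = 19.88°
∠G(j470) = 77.99° − 19.88° = 58.11°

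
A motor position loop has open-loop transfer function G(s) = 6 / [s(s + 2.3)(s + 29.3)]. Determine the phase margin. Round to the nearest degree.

88°

Gain crossover: |G(jω)| = 1 at ω ≈ 0.089 rad s⁻¹.
∠G(j0.089) = −90° − arctan(0.089/2.3) − arctan(0.089/29.3) ≈ -92.39°
PM = 180° + (-92.39°) = 87.61°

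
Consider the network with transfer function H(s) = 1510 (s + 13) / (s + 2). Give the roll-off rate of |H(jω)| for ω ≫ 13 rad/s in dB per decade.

With 1 zero and 1 pole, the high-frequency asymptotic slope is 20 × (1 − 1) = 0 dB/decade.

0 dB/decade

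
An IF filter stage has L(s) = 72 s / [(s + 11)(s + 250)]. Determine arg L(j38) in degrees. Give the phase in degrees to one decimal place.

7.5 deg

∠(j38) = 90.00°
∠(j38 + 11) = arctan(38/11) = 73.86°
∠(j38 + 250) = arctan(38/250) = 8.64°
∠L(j38) = 90.00° − (73.86° + 8.64°) = 7.50°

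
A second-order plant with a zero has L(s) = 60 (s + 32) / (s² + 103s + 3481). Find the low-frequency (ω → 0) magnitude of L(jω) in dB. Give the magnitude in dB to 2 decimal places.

-5.17 dB

L(0) = 60 × 32 / 3481 = 0.55157
20 log₁₀(0.55157) = -5.168 dB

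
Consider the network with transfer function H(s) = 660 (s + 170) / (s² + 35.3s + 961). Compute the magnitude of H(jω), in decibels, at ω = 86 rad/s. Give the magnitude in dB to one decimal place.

|j86 + 170| = √(86² + 170²) = 190.5
|(j86)² + 35.3(j86) + 961| = |-6435 + j3035.8| = 7115
|H(j86)| = 660 × 190.5 / 7115 = 17.672
20 log₁₀(17.672) = 24.95 dB

24.9 dB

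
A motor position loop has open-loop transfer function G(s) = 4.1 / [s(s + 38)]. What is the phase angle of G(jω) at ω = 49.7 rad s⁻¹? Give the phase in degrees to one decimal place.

∠(j49.7 + 38) = arctan(49.7/38) = 52.60°
∠(j49.7) = 90.00°
∠G(j49.7) = − (52.60° + 90.00°) = -142.60°

-142.6°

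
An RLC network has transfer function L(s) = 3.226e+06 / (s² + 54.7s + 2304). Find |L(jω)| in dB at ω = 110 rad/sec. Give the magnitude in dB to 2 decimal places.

48.96 dB

|(j110)² + 54.7(j110) + 2304| = |-9796 + j6017| = 1.15e+04
|L(j110)| = 3.226e+06 / 1.15e+04 = 280.61
20 log₁₀(280.61) = 48.962 dB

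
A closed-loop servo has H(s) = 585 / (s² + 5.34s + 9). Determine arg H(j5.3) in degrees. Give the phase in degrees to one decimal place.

∠[(j5.3)² + 5.34(j5.3) + 9] = ∠[-19.09 + j28.302] = 124.00°
∠H(j5.3) = −124.00° = -124.00°

-124.0°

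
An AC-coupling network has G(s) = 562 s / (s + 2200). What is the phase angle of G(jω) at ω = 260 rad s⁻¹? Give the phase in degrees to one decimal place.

∠(j260) = 90.00°
∠(j260 + 2200) = arctan(260/2200) = 6.74°
∠G(j260) = 90.00° − 6.74° = 83.26°

83.3°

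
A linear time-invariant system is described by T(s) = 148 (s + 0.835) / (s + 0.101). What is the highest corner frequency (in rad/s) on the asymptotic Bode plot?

0.835 rad/s

Break frequencies occur at each pole and zero magnitude: 0.101 rad/s, 0.835 rad/s.
The highest is 0.835 rad/s.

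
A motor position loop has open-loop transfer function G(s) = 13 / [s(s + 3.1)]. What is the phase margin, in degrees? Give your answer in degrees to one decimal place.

Gain crossover: |G(jω)| = 1 at ω ≈ 3.01 rad/sec.
∠G(j3.01) = −90° − arctan(3.01/3.1) ≈ -134.15°
PM = 180° + (-134.15°) = 45.85°

45.9°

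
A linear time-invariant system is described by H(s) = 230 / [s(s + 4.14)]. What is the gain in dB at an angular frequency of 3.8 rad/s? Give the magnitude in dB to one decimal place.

|j3.8 + 4.14| = √(3.8² + 4.14²) = 5.62
|j3.8| = 3.8
|H(j3.8)| = 230 / (5.62 × 3.8) = 10.771
20 log₁₀(10.771) = 20.64 dB

20.6 dB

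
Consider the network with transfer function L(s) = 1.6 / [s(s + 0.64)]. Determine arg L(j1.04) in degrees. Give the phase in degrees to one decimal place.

-148.4°

∠(j1.04 + 0.64) = arctan(1.04/0.64) = 58.39°
∠(j1.04) = 90.00°
∠L(j1.04) = − (58.39° + 90.00°) = -148.39°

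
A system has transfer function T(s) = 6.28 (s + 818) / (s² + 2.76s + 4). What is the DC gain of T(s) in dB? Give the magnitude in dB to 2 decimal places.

62.17 dB

T(0) = 6.28 × 818 / 4 = 1284.3
20 log₁₀(1284.3) = 62.173 dB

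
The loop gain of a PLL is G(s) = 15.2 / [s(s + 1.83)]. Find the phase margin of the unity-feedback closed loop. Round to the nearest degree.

26°

Gain crossover: |G(jω)| = 1 at ω ≈ 3.69 rad s⁻¹.
∠G(j3.69) = −90° − arctan(3.69/1.83) ≈ -153.62°
PM = 180° + (-153.62°) = 26.38°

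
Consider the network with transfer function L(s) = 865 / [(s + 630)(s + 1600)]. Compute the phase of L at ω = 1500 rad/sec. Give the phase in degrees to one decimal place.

∠(j1500 + 630) = arctan(1500/630) = 67.22°
∠(j1500 + 1600) = arctan(1500/1600) = 43.15°
∠L(j1500) = − (67.22° + 43.15°) = -110.37°

-110.4 deg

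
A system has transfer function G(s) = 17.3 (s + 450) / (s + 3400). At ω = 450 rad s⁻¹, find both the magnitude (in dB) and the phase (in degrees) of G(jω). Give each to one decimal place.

|G| = 10.1 dB, ∠G = 37.5°

|j450 + 450| = √(450² + 450²) = 636.4
|j450 + 3400| = √(450² + 3400²) = 3430
|G(j450)| = 17.3 × 636.4 / 3430 = 3.2101
20 log₁₀(3.2101) = 10.13 dB
∠(j450 + 450) = arctan(450/450) = 45.00°
∠(j450 + 3400) = arctan(450/3400) = 7.54°
∠G(j450) = 45.00° − 7.54° = 37.46°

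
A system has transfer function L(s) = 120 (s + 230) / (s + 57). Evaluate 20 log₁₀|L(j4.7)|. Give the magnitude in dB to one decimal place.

|j4.7 + 230| = √(4.7² + 230²) = 230
|j4.7 + 57| = √(4.7² + 57²) = 57.19
|L(j4.7)| = 120 × 230 / 57.19 = 482.67
20 log₁₀(482.67) = 53.67 dB

53.7 dB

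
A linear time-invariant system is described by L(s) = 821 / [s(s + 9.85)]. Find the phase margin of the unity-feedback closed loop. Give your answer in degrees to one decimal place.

19.5°

Gain crossover: |L(jω)| = 1 at ω ≈ 27.8 rad/s.
∠L(j27.8) = −90° − arctan(27.8/9.85) ≈ -160.50°
PM = 180° + (-160.50°) = 19.50°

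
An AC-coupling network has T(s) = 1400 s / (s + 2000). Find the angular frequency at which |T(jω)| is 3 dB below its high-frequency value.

For a single-pole high-pass, the −3 dB point is at the pole: ω = 2000 rad s⁻¹.

2000 rad s⁻¹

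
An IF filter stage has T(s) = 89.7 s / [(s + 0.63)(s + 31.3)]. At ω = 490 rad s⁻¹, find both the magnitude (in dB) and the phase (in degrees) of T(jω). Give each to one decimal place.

|T| = -14.8 dB, ∠T = -86.3°

|j490| = 490
|j490 + 0.63| = √(490² + 0.63²) = 490
|j490 + 31.3| = √(490² + 31.3²) = 491
|T(j490)| = 89.7 × 490 / (490 × 491) = 0.18269
20 log₁₀(0.18269) = -14.77 dB
∠(j490) = 90.00°
∠(j490 + 0.63) = arctan(490/0.63) = 89.93°
∠(j490 + 31.3) = arctan(490/31.3) = 86.35°
∠T(j490) = 90.00° − (89.93° + 86.35°) = -86.27°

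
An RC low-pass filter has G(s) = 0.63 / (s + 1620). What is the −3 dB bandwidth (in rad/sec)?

For a single-pole low-pass, the −3 dB point is at the pole: ω = 1620 rad/sec.

1620 rad/sec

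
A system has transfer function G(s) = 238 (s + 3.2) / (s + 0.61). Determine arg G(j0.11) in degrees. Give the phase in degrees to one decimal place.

-8.3°

∠(j0.11 + 3.2) = arctan(0.11/3.2) = 1.97°
∠(j0.11 + 0.61) = arctan(0.11/0.61) = 10.22°
∠G(j0.11) = 1.97° − 10.22° = -8.25°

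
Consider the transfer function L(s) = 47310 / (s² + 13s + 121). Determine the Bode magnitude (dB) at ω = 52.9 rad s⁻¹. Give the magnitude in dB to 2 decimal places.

24.67 dB

|(j52.9)² + 13(j52.9) + 121| = |-2677.4 + j687.7| = 2764
|L(j52.9)| = 47310 / 2764 = 17.115
20 log₁₀(17.115) = 24.667 dB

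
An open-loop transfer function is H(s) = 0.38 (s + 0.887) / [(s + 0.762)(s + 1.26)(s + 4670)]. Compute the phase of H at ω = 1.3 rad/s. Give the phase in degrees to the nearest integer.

∠(j1.3 + 0.887) = arctan(1.3/0.887) = 55.69°
∠(j1.3 + 0.762) = arctan(1.3/0.762) = 59.62°
∠(j1.3 + 1.26) = arctan(1.3/1.26) = 45.90°
∠(j1.3 + 4670) = arctan(1.3/4670) = 0.02°
∠H(j1.3) = 55.69° − (59.62° + 45.90° + 0.02°) = -49.84°

-50°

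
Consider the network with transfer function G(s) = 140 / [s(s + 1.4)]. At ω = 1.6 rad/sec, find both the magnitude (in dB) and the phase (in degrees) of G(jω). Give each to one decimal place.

|G| = 32.3 dB, ∠G = -138.8°

|j1.6 + 1.4| = √(1.6² + 1.4²) = 2.126
|j1.6| = 1.6
|G(j1.6)| = 140 / (2.126 × 1.6) = 41.157
20 log₁₀(41.157) = 32.29 dB
∠(j1.6 + 1.4) = arctan(1.6/1.4) = 48.81°
∠(j1.6) = 90.00°
∠G(j1.6) = − (48.81° + 90.00°) = -138.81°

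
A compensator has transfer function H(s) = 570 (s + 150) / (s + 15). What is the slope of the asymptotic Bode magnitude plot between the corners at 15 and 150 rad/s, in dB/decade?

In this band the factors already past their corner are: pole at 15; net slope = -20 dB/decade.

-20 dB/decade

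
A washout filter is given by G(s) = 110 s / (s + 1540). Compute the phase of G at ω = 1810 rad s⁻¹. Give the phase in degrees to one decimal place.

∠(j1810) = 90.00°
∠(j1810 + 1540) = arctan(1810/1540) = 49.61°
∠G(j1810) = 90.00° − 49.61° = 40.39°

40.4 deg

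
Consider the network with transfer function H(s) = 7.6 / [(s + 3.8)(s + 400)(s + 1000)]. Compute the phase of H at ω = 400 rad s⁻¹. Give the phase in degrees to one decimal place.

∠(j400 + 3.8) = arctan(400/3.8) = 89.46°
∠(j400 + 400) = arctan(400/400) = 45.00°
∠(j400 + 1000) = arctan(400/1000) = 21.80°
∠H(j400) = − (89.46° + 45.00° + 21.80°) = -156.26°

-156.3°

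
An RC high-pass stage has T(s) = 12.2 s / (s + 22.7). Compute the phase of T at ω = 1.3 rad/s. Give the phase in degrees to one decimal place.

∠(j1.3) = 90.00°
∠(j1.3 + 22.7) = arctan(1.3/22.7) = 3.28°
∠T(j1.3) = 90.00° − 3.28° = 86.72°

86.7°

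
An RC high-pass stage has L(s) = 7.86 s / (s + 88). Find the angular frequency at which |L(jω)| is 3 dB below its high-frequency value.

88 rad/s

For a single-pole high-pass, the −3 dB point is at the pole: ω = 88 rad/s.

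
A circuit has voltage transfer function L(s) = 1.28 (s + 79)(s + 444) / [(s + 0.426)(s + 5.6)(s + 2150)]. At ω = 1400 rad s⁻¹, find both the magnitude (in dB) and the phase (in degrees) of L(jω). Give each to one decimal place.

|L| = -65.6 dB, ∠L = -53.6°

|j1400 + 79| = √(1400² + 79²) = 1402
|j1400 + 444| = √(1400² + 444²) = 1469
|j1400 + 0.426| = √(1400² + 0.426²) = 1400
|j1400 + 5.6| = √(1400² + 5.6²) = 1400
|j1400 + 2150| = √(1400² + 2150²) = 2566
|L(j1400)| = 1.28 × 1402 × 1469 / (1400 × 1400 × 2566) = 0.00052422
20 log₁₀(0.00052422) = -65.61 dB
∠(j1400 + 79) = arctan(1400/79) = 86.77°
∠(j1400 + 444) = arctan(1400/444) = 72.40°
∠(j1400 + 0.426) = arctan(1400/0.426) = 89.98°
∠(j1400 + 5.6) = arctan(1400/5.6) = 89.77°
∠(j1400 + 2150) = arctan(1400/2150) = 33.07°
∠L(j1400) = 86.77° + 72.40° − (89.98° + 89.77° + 33.07°) = -53.65°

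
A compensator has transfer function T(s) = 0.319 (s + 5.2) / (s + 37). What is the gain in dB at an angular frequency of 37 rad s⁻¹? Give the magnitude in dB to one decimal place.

-12.8 dB

|j37 + 5.2| = √(37² + 5.2²) = 37.36
|j37 + 37| = √(37² + 37²) = 52.33
|T(j37)| = 0.319 × 37.36 / 52.33 = 0.22778
20 log₁₀(0.22778) = -12.85 dB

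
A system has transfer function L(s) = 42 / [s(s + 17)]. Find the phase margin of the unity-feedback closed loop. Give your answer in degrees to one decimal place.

81.8°

Gain crossover: |L(jω)| = 1 at ω ≈ 2.45 rad/s.
∠L(j2.45) = −90° − arctan(2.45/17) ≈ -98.19°
PM = 180° + (-98.19°) = 81.81°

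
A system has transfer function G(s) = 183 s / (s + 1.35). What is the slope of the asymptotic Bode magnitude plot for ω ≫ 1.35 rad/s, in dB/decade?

With 1 zero and 1 pole, the high-frequency asymptotic slope is 20 × (1 − 1) = 0 dB/decade.

0 dB/decade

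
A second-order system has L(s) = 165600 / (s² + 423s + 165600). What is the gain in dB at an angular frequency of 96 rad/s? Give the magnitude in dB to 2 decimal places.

0.21 dB

|(j96)² + 423(j96) + 165600| = |1.5638e+05 + j40608| = 1.616e+05
|L(j96)| = 165600 / 1.616e+05 = 1.0249
20 log₁₀(1.0249) = 0.214 dB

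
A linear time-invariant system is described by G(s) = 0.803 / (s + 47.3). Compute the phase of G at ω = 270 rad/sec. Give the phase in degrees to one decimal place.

-80.1°

∠(j270 + 47.3) = arctan(270/47.3) = 80.06°
∠G(j270) = −80.06° = -80.06°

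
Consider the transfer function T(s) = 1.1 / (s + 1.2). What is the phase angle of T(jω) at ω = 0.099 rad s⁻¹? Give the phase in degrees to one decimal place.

∠(j0.099 + 1.2) = arctan(0.099/1.2) = 4.72°
∠T(j0.099) = −4.72° = -4.72°

-4.7 deg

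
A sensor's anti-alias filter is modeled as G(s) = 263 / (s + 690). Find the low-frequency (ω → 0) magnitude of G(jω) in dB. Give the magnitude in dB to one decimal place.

G(0) = 263 / 690 = 0.38116
20 log₁₀(0.38116) = -8.38 dB

-8.4 dB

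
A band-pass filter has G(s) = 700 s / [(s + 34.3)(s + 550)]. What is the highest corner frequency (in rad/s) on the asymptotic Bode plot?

550 rad/s

Break frequencies occur at each pole and zero magnitude: 34.3 rad/s, 550 rad/s.
The highest is 550 rad/s.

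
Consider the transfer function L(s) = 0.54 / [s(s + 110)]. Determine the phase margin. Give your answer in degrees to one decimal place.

90.0°

Gain crossover: |L(jω)| = 1 at ω ≈ 0.00491 rad/s.
∠L(j0.00491) = −90° − arctan(0.00491/110) ≈ -90.00°
PM = 180° + (-90.00°) = 90.00°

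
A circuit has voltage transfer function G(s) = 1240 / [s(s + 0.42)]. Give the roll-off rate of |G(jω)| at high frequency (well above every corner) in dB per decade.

With 0 zeros and 2 poles, the high-frequency asymptotic slope is 20 × (0 − 2) = -40 dB/decade.

-40 dB/decade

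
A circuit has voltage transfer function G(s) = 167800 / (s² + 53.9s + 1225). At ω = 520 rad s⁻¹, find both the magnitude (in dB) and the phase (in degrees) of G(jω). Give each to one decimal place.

|G| = -4.2 dB, ∠G = -174.1°

|(j520)² + 53.9(j520) + 1225| = |-2.6918e+05 + j28028| = 2.706e+05
|G(j520)| = 167800 / 2.706e+05 = 0.62003
20 log₁₀(0.62003) = -4.15 dB
∠[(j520)² + 53.9(j520) + 1225] = ∠[-2.6918e+05 + j28028] = 174.06°
∠G(j520) = −174.06° = -174.06°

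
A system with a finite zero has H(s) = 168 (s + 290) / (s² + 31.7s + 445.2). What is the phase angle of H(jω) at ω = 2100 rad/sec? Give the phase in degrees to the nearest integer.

-97 deg

∠(j2100 + 290) = arctan(2100/290) = 82.14°
∠[(j2100)² + 31.7(j2100) + 445.2] = ∠[-4.4096e+06 + j66570] = 179.14°
∠H(j2100) = 82.14° − 179.14° = -97.00°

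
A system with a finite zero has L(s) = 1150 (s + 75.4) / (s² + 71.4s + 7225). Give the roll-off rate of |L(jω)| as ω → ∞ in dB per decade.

With 1 zero and 2 poles, the high-frequency asymptotic slope is 20 × (1 − 2) = -20 dB/decade.

-20 dB/decade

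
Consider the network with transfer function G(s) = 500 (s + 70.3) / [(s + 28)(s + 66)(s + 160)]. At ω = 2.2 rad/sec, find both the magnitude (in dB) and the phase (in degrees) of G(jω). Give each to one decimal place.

|j2.2 + 70.3| = √(2.2² + 70.3²) = 70.33
|j2.2 + 28| = √(2.2² + 28²) = 28.09
|j2.2 + 66| = √(2.2² + 66²) = 66.04
|j2.2 + 160| = √(2.2² + 160²) = 160
|G(j2.2)| = 500 × 70.33 / (28.09 × 66.04 × 160) = 0.11849
20 log₁₀(0.11849) = -18.53 dB
∠(j2.2 + 70.3) = arctan(2.2/70.3) = 1.79°
∠(j2.2 + 28) = arctan(2.2/28) = 4.49°
∠(j2.2 + 66) = arctan(2.2/66) = 1.91°
∠(j2.2 + 160) = arctan(2.2/160) = 0.79°
∠G(j2.2) = 1.79° − (4.49° + 1.91° + 0.79°) = -5.40°

|G| = -18.5 dB, ∠G = -5.4°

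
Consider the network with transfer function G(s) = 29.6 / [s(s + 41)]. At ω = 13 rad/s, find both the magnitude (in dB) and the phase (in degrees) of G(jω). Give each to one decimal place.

|j13 + 41| = √(13² + 41²) = 43.01
|j13| = 13
|G(j13)| = 29.6 / (43.01 × 13) = 0.052937
20 log₁₀(0.052937) = -25.52 dB
∠(j13 + 41) = arctan(13/41) = 17.59°
∠(j13) = 90.00°
∠G(j13) = − (17.59° + 90.00°) = -107.59°

|G| = -25.5 dB, ∠G = -107.6°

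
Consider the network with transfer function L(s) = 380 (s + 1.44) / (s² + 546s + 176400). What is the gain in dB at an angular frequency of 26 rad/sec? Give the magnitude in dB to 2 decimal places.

|j26 + 1.44| = √(26² + 1.44²) = 26.04
|(j26)² + 546(j26) + 176400| = |1.7572e+05 + j14196| = 1.763e+05
|L(j26)| = 380 × 26.04 / 1.763e+05 = 0.056128
20 log₁₀(0.056128) = -25.016 dB

-25.02 dB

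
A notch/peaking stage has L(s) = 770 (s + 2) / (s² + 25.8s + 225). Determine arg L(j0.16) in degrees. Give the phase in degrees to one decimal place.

3.5°

∠(j0.16 + 2) = arctan(0.16/2) = 4.57°
∠[(j0.16)² + 25.8(j0.16) + 225] = ∠[224.97 + j4.128] = 1.05°
∠L(j0.16) = 4.57° − 1.05° = 3.52°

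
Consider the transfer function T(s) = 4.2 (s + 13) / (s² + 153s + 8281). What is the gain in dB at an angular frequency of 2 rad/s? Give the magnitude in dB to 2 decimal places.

-43.52 dB

|j2 + 13| = √(2² + 13²) = 13.15
|(j2)² + 153(j2) + 8281| = |8277 + j306| = 8283
|T(j2)| = 4.2 × 13.15 / 8283 = 0.0066696
20 log₁₀(0.0066696) = -43.518 dB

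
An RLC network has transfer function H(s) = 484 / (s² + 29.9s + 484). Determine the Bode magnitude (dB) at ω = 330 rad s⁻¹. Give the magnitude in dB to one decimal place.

-47.0 dB

|(j330)² + 29.9(j330) + 484| = |-1.0842e+05 + j9867| = 1.089e+05
|H(j330)| = 484 / 1.089e+05 = 0.0044459
20 log₁₀(0.0044459) = -47.04 dB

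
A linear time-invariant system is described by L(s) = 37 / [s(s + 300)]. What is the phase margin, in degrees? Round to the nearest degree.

Gain crossover: |L(jω)| = 1 at ω ≈ 0.123 rad/sec.
∠L(j0.123) = −90° − arctan(0.123/300) ≈ -90.02°
PM = 180° + (-90.02°) = 89.98°

90°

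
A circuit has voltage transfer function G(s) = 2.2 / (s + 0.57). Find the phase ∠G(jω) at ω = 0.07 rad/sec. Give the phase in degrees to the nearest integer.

∠(j0.07 + 0.57) = arctan(0.07/0.57) = 7.00°
∠G(j0.07) = −7.00° = -7.00°

-7°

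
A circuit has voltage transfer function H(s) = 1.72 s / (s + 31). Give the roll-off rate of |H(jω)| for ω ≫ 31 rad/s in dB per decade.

With 1 zero and 1 pole, the high-frequency asymptotic slope is 20 × (1 − 1) = 0 dB/decade.

0 dB/decade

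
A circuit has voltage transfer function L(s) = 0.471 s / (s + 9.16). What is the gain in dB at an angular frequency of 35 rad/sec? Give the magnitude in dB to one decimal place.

-6.8 dB

|j35| = 35
|j35 + 9.16| = √(35² + 9.16²) = 36.18
|L(j35)| = 0.471 × 35 / 36.18 = 0.45565
20 log₁₀(0.45565) = -6.83 dB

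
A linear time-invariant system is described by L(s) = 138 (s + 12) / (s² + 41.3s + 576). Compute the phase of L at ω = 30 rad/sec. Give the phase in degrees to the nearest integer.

-36°

∠(j30 + 12) = arctan(30/12) = 68.20°
∠[(j30)² + 41.3(j30) + 576] = ∠[-324 + j1239] = 104.65°
∠L(j30) = 68.20° − 104.65° = -36.46°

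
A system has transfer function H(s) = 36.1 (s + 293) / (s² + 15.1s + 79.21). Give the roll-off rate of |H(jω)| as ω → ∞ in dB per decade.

-20 dB/decade

With 1 zero and 2 poles, the high-frequency asymptotic slope is 20 × (1 − 2) = -20 dB/decade.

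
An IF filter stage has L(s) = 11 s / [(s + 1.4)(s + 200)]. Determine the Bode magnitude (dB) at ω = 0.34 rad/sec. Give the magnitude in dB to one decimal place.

-37.7 dB

|j0.34| = 0.34
|j0.34 + 1.4| = √(0.34² + 1.4²) = 1.441
|j0.34 + 200| = √(0.34² + 200²) = 200
|L(j0.34)| = 11 × 0.34 / (1.441 × 200) = 0.01298
20 log₁₀(0.01298) = -37.73 dB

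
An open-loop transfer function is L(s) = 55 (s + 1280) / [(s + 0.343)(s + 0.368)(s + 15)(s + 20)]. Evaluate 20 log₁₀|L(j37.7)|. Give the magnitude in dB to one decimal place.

|j37.7 + 1280| = √(37.7² + 1280²) = 1281
|j37.7 + 0.343| = √(37.7² + 0.343²) = 37.7
|j37.7 + 0.368| = √(37.7² + 0.368²) = 37.7
|j37.7 + 15| = √(37.7² + 15²) = 40.57
|j37.7 + 20| = √(37.7² + 20²) = 42.68
|L(j37.7)| = 55 × 1281 / (37.7 × 37.7 × 40.57 × 42.68) = 0.028615
20 log₁₀(0.028615) = -30.87 dB

-30.9 dB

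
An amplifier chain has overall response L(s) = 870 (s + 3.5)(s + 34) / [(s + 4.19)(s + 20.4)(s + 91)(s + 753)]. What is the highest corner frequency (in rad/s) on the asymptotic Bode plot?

753 rad/s

Break frequencies occur at each pole and zero magnitude: 3.5 rad/s, 4.19 rad/s, 20.4 rad/s, 34 rad/s, 91 rad/s, 753 rad/s.
The highest is 753 rad/s.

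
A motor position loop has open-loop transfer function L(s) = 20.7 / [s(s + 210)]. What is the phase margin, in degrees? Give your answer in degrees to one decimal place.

90.0 deg

Gain crossover: |L(jω)| = 1 at ω ≈ 0.0986 rad s⁻¹.
∠L(j0.0986) = −90° − arctan(0.0986/210) ≈ -90.03°
PM = 180° + (-90.03°) = 89.97°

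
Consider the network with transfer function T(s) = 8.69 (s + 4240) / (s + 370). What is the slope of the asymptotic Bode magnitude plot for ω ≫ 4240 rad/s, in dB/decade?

With 1 zero and 1 pole, the high-frequency asymptotic slope is 20 × (1 − 1) = 0 dB/decade.

0 dB/decade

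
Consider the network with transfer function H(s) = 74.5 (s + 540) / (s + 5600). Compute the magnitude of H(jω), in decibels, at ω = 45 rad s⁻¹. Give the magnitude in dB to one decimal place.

17.2 dB

|j45 + 540| = √(45² + 540²) = 541.9
|j45 + 5600| = √(45² + 5600²) = 5600
|H(j45)| = 74.5 × 541.9 / 5600 = 7.2086
20 log₁₀(7.2086) = 17.16 dB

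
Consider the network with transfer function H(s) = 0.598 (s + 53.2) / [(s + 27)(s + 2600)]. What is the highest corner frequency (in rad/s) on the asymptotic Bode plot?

2600 rad/s

Break frequencies occur at each pole and zero magnitude: 27 rad/s, 53.2 rad/s, 2600 rad/s.
The highest is 2600 rad/s.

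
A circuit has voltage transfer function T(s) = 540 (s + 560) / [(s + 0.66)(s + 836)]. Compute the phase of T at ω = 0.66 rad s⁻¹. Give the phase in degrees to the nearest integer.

-45°

∠(j0.66 + 560) = arctan(0.66/560) = 0.07°
∠(j0.66 + 0.66) = arctan(0.66/0.66) = 45.00°
∠(j0.66 + 836) = arctan(0.66/836) = 0.05°
∠T(j0.66) = 0.07° − (45.00° + 0.05°) = -44.98°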